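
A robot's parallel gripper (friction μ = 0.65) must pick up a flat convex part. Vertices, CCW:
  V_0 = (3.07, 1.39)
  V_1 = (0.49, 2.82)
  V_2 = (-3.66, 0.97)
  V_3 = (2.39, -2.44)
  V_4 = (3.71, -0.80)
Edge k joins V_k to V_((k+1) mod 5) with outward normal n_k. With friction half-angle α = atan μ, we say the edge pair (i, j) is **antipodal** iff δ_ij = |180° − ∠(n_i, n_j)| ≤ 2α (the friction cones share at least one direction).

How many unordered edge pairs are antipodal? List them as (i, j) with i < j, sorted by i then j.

count = 4; pairs: (0,2), (1,2), (1,3), (2,4)

α = atan 0.65 = 33.02°;  2α = 66.05°
n_0 = (+0.4848, +0.8746)
n_1 = (-0.4072, +0.9134)
n_2 = (-0.4910, -0.8712)
n_3 = (+0.7790, -0.6270)
n_4 = (+0.9599, +0.2805)
  (0,1): δ = 126.98°  ·
  (0,2): δ = 0.41°  ✓
  (0,3): δ = 80.17°  ·
  (0,4): δ = 135.29°  ·
  (1,2): δ = 53.43°  ✓
  (1,3): δ = 27.14°  ✓
  (1,4): δ = 82.26°  ·
  (2,3): δ = 99.42°  ·
  (2,4): δ = 44.30°  ✓
  (3,4): δ = 124.88°  ·
antipodal pairs: 4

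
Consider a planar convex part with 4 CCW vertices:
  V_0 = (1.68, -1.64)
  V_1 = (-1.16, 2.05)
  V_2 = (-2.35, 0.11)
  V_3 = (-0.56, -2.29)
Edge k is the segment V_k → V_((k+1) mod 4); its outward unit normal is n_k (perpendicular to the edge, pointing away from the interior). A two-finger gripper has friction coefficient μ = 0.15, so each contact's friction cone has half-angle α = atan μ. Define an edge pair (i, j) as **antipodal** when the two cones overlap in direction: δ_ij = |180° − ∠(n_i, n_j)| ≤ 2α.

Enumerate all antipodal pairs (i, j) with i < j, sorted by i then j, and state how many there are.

count = 1; pairs: (0,2)

α = atan 0.15 = 8.53°;  2α = 17.06°
n_0 = (+0.7925, +0.6099)
n_1 = (-0.8524, +0.5229)
n_2 = (-0.8016, -0.5979)
n_3 = (+0.2787, -0.9604)
  (0,1): δ = 69.11°  ·
  (0,2): δ = 0.87°  ✓
  (0,3): δ = 68.60°  ·
  (1,2): δ = 111.76°  ·
  (1,3): δ = 42.29°  ·
  (2,3): δ = 110.54°  ·
antipodal pairs: 1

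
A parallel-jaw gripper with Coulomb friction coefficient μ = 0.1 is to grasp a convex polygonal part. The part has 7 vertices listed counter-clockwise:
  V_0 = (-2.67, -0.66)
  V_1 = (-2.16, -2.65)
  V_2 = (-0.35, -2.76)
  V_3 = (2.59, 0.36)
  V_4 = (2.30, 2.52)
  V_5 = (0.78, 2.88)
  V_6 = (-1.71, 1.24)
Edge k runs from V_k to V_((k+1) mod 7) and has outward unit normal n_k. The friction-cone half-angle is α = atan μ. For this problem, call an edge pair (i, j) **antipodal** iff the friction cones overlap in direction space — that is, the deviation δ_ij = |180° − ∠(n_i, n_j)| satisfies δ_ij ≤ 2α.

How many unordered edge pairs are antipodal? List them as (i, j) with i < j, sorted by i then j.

α = atan 0.1 = 5.71°;  2α = 11.42°
n_0 = (-0.9687, -0.2483)
n_1 = (-0.0607, -0.9982)
n_2 = (+0.7278, -0.6858)
n_3 = (+0.9911, +0.1331)
n_4 = (+0.2305, +0.9731)
n_5 = (-0.5500, +0.8351)
n_6 = (-0.8925, +0.4510)
  (0,1): δ = 107.85°  ·
  (0,2): δ = 57.67°  ·
  (0,3): δ = 6.73°  ✓
  (0,4): δ = 62.30°  ·
  (0,5): δ = 109.00°  ·
  (0,6): δ = 138.82°  ·
  (1,2): δ = 129.82°  ·
  (1,3): δ = 78.88°  ·
  (1,4): δ = 9.85°  ✓
  (1,5): δ = 36.85°  ·
  (1,6): δ = 66.67°  ·
  (2,3): δ = 129.05°  ·
  (2,4): δ = 60.03°  ·
  (2,5): δ = 13.33°  ·
  (2,6): δ = 16.49°  ·
  (3,4): δ = 110.97°  ·
  (3,5): δ = 64.28°  ·
  (3,6): δ = 34.45°  ·
  (4,5): δ = 133.31°  ·
  (4,6): δ = 103.48°  ·
  (5,6): δ = 150.18°  ·
antipodal pairs: 2

count = 2; pairs: (0,3), (1,4)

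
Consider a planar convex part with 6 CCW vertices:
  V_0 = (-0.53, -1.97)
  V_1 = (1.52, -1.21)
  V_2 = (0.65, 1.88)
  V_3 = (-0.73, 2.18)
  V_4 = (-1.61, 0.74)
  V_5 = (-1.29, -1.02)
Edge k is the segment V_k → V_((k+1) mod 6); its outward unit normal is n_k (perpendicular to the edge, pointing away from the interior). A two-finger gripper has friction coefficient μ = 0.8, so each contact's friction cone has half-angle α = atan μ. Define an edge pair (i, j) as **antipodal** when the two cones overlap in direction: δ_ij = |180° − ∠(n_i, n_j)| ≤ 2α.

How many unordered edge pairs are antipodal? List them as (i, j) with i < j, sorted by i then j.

α = atan 0.8 = 38.66°;  2α = 77.32°
n_0 = (+0.3476, -0.9376)
n_1 = (+0.9626, +0.2710)
n_2 = (+0.2124, +0.9772)
n_3 = (-0.8533, +0.5215)
n_4 = (-0.9839, -0.1789)
n_5 = (-0.7809, -0.6247)
  (0,1): δ = 94.62°  ·
  (0,2): δ = 32.61°  ✓
  (0,3): δ = 38.23°  ✓
  (0,4): δ = 79.96°  ·
  (0,5): δ = 108.32°  ·
  (1,2): δ = 117.99°  ·
  (1,3): δ = 47.15°  ✓
  (1,4): δ = 5.42°  ✓
  (1,5): δ = 22.94°  ✓
  (2,3): δ = 109.16°  ·
  (2,4): δ = 67.43°  ✓
  (2,5): δ = 39.08°  ✓
  (3,4): δ = 138.27°  ·
  (3,5): δ = 109.91°  ·
  (4,5): δ = 151.65°  ·
antipodal pairs: 7

count = 7; pairs: (0,2), (0,3), (1,3), (1,4), (1,5), (2,4), (2,5)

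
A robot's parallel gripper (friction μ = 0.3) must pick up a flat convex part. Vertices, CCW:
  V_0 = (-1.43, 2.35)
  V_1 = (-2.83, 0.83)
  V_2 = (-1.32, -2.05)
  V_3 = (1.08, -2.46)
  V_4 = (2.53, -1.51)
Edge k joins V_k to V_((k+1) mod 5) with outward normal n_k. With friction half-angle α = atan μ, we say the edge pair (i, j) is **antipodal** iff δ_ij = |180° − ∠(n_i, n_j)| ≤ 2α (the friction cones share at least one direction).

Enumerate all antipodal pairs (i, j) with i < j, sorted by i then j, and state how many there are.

α = atan 0.3 = 16.70°;  2α = 33.40°
n_0 = (-0.7355, +0.6775)
n_1 = (-0.8857, -0.4644)
n_2 = (-0.1684, -0.9857)
n_3 = (+0.5480, -0.8365)
n_4 = (+0.6980, +0.7161)
  (0,1): δ = 109.69°  ·
  (0,2): δ = 57.05°  ·
  (0,3): δ = 14.12°  ✓
  (0,4): δ = 88.38°  ·
  (1,2): δ = 127.36°  ·
  (1,3): δ = 84.44°  ·
  (1,4): δ = 18.06°  ✓
  (2,3): δ = 137.07°  ·
  (2,4): δ = 34.57°  ·
  (3,4): δ = 77.50°  ·
antipodal pairs: 2

count = 2; pairs: (0,3), (1,4)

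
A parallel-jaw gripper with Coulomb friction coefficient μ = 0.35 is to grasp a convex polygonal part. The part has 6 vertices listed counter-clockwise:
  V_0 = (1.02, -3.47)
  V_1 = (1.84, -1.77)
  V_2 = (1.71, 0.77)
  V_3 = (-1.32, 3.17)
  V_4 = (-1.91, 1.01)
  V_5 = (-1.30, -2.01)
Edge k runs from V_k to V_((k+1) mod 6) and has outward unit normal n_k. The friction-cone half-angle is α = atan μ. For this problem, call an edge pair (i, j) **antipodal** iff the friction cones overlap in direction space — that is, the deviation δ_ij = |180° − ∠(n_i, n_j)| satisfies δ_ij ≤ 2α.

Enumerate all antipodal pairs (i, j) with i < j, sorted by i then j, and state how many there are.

count = 5; pairs: (0,3), (0,4), (1,3), (1,4), (2,5)

α = atan 0.35 = 19.29°;  2α = 38.58°
n_0 = (+0.9007, -0.4345)
n_1 = (+0.9987, +0.0511)
n_2 = (+0.6209, +0.7839)
n_3 = (-0.9647, +0.2635)
n_4 = (-0.9802, -0.1980)
n_5 = (-0.5326, -0.8464)
  (0,1): δ = 151.32°  ·
  (0,2): δ = 102.63°  ·
  (0,3): δ = 10.47°  ✓
  (0,4): δ = 37.17°  ✓
  (0,5): δ = 83.57°  ·
  (1,2): δ = 131.31°  ·
  (1,3): δ = 18.21°  ✓
  (1,4): δ = 8.49°  ✓
  (1,5): δ = 54.89°  ·
  (2,3): δ = 66.90°  ·
  (2,4): δ = 40.20°  ·
  (2,5): δ = 6.20°  ✓
  (3,4): δ = 153.30°  ·
  (3,5): δ = 106.91°  ·
  (4,5): δ = 133.60°  ·
antipodal pairs: 5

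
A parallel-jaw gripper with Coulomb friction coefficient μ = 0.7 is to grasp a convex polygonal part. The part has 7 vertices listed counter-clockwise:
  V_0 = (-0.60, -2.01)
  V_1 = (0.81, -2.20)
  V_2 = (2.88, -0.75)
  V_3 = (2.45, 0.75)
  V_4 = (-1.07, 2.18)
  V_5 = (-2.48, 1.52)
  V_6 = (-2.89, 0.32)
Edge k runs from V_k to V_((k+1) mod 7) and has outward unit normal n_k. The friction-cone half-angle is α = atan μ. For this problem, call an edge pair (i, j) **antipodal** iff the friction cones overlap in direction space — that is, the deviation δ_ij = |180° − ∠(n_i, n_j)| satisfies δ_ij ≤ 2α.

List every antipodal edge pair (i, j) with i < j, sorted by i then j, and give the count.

α = atan 0.7 = 34.99°;  2α = 69.98°
n_0 = (-0.1335, -0.9910)
n_1 = (+0.5737, -0.8190)
n_2 = (+0.9613, +0.2756)
n_3 = (+0.3764, +0.9265)
n_4 = (-0.4239, +0.9057)
n_5 = (-0.9463, +0.3233)
n_6 = (-0.7132, -0.7010)
  (0,1): δ = 137.31°  ·
  (0,2): δ = 66.33°  ✓
  (0,3): δ = 14.43°  ✓
  (0,4): δ = 32.76°  ✓
  (0,5): δ = 78.81°  ·
  (0,6): δ = 142.18°  ·
  (1,2): δ = 109.01°  ·
  (1,3): δ = 57.12°  ✓
  (1,4): δ = 9.93°  ✓
  (1,5): δ = 36.13°  ✓
  (1,6): δ = 99.49°  ·
  (2,3): δ = 128.11°  ·
  (2,4): δ = 80.91°  ·
  (2,5): δ = 34.86°  ✓
  (2,6): δ = 28.51°  ✓
  (3,4): δ = 132.81°  ·
  (3,5): δ = 86.75°  ·
  (3,6): δ = 23.39°  ✓
  (4,5): δ = 133.95°  ·
  (4,6): δ = 70.58°  ·
  (5,6): δ = 116.63°  ·
antipodal pairs: 9

count = 9; pairs: (0,2), (0,3), (0,4), (1,3), (1,4), (1,5), (2,5), (2,6), (3,6)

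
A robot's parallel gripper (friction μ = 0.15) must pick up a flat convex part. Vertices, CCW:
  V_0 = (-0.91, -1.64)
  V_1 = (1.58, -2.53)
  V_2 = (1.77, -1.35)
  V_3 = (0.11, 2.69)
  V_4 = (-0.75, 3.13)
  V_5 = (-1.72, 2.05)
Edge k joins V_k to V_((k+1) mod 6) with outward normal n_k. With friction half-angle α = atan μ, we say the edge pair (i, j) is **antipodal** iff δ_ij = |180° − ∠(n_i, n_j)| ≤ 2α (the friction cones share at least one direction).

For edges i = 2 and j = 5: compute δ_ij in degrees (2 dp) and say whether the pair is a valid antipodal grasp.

δ = 9.96°, valid

α = atan 0.15 = 8.53°;  2α = 17.06°
edge 2: e_2 = (-1.66, +4.04);  n_2 = (+0.9250, +0.3801)
edge 5: e_5 = (+0.81, -3.69);  n_5 = (-0.9767, -0.2144)
∠(n_2, n_5) = 170.04°
δ = |180° − 170.04°| = 9.96°
9.96° ≤ 2α = 17.06°  →  valid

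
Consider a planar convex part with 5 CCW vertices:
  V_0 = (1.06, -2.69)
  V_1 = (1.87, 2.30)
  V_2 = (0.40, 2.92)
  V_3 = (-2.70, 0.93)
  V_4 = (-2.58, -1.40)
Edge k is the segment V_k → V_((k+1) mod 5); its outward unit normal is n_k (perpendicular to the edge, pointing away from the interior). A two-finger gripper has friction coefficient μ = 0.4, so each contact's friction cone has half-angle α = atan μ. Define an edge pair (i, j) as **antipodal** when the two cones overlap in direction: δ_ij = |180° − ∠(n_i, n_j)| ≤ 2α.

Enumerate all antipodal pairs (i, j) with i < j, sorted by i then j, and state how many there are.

count = 2; pairs: (0,3), (1,4)

α = atan 0.4 = 21.80°;  2α = 43.60°
n_0 = (+0.9871, -0.1602)
n_1 = (+0.3886, +0.9214)
n_2 = (-0.5402, +0.8415)
n_3 = (-0.9987, -0.0514)
n_4 = (-0.3340, -0.9426)
  (0,1): δ = 103.65°  ·
  (0,2): δ = 48.08°  ·
  (0,3): δ = 12.17°  ✓
  (0,4): δ = 79.71°  ·
  (1,2): δ = 124.43°  ·
  (1,3): δ = 64.18°  ·
  (1,4): δ = 3.35°  ✓
  (2,3): δ = 119.75°  ·
  (2,4): δ = 52.21°  ·
  (3,4): δ = 112.46°  ·
antipodal pairs: 2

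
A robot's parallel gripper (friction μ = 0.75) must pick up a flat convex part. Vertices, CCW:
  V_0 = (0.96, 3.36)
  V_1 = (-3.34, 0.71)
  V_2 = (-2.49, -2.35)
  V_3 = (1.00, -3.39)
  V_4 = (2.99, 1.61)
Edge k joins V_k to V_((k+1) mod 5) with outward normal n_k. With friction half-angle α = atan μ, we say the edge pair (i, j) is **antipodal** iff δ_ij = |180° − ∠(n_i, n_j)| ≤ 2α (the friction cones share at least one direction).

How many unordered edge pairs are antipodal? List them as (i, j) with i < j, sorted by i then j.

α = atan 0.75 = 36.87°;  2α = 73.74°
n_0 = (-0.5246, +0.8513)
n_1 = (-0.9635, -0.2676)
n_2 = (-0.2856, -0.9584)
n_3 = (+0.9291, -0.3698)
n_4 = (+0.6529, +0.7574)
  (0,1): δ = 106.12°  ·
  (0,2): δ = 48.24°  ✓
  (0,3): δ = 36.65°  ✓
  (0,4): δ = 107.59°  ·
  (1,2): δ = 122.12°  ·
  (1,3): δ = 37.23°  ✓
  (1,4): δ = 33.71°  ✓
  (2,3): δ = 95.11°  ·
  (2,4): δ = 24.17°  ✓
  (3,4): δ = 109.06°  ·
antipodal pairs: 5

count = 5; pairs: (0,2), (0,3), (1,3), (1,4), (2,4)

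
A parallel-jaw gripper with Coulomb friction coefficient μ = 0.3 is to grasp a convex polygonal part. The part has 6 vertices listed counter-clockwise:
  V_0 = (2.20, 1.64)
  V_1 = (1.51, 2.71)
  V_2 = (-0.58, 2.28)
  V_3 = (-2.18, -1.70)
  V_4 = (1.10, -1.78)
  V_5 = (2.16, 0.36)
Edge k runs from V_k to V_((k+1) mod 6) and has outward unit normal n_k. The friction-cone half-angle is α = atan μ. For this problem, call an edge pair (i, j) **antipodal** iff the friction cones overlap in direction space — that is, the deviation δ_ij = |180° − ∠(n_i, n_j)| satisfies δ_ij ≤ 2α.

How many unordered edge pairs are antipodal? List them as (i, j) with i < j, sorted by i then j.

count = 3; pairs: (1,3), (2,4), (2,5)

α = atan 0.3 = 16.70°;  2α = 33.40°
n_0 = (+0.8404, +0.5419)
n_1 = (-0.2015, +0.9795)
n_2 = (-0.9278, +0.3730)
n_3 = (-0.0244, -0.9997)
n_4 = (+0.8961, -0.4439)
n_5 = (+0.9995, -0.0312)
  (0,1): δ = 111.19°  ·
  (0,2): δ = 54.72°  ·
  (0,3): δ = 55.79°  ·
  (0,4): δ = 120.83°  ·
  (0,5): δ = 145.39°  ·
  (1,2): δ = 123.53°  ·
  (1,3): δ = 13.02°  ✓
  (1,4): δ = 52.02°  ·
  (1,5): δ = 76.58°  ·
  (2,3): δ = 69.50°  ·
  (2,4): δ = 4.45°  ✓
  (2,5): δ = 20.11°  ✓
  (3,4): δ = 114.95°  ·
  (3,5): δ = 90.39°  ·
  (4,5): δ = 155.44°  ·
antipodal pairs: 3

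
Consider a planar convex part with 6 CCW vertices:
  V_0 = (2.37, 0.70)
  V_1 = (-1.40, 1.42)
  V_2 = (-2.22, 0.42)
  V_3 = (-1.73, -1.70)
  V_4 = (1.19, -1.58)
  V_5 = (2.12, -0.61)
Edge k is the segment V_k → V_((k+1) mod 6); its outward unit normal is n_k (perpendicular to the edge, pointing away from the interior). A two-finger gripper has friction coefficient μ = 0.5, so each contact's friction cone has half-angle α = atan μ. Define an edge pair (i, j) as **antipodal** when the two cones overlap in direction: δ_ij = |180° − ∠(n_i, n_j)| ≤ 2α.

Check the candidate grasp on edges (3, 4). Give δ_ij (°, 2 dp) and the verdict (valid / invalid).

δ = 136.15°, invalid

α = atan 0.5 = 26.57°;  2α = 53.13°
edge 3: e_3 = (+2.92, +0.12);  n_3 = (+0.0411, -0.9992)
edge 4: e_4 = (+0.93, +0.97);  n_4 = (+0.7218, -0.6921)
∠(n_3, n_4) = 43.85°
δ = |180° − 43.85°| = 136.15°
136.15° > 2α = 53.13°  →  invalid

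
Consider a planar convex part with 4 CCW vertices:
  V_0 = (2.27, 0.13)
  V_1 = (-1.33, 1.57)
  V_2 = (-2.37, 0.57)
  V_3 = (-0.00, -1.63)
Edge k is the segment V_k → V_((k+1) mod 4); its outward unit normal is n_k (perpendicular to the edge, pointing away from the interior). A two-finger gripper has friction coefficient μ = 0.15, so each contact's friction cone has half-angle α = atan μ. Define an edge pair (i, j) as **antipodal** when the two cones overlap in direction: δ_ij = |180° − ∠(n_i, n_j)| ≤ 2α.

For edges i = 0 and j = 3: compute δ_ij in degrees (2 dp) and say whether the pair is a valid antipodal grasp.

α = atan 0.15 = 8.53°;  2α = 17.06°
edge 0: e_0 = (-3.60, +1.44);  n_0 = (+0.3714, +0.9285)
edge 3: e_3 = (+2.27, +1.76);  n_3 = (+0.6127, -0.7903)
∠(n_0, n_3) = 120.41°
δ = |180° − 120.41°| = 59.59°
59.59° > 2α = 17.06°  →  invalid

δ = 59.59°, invalid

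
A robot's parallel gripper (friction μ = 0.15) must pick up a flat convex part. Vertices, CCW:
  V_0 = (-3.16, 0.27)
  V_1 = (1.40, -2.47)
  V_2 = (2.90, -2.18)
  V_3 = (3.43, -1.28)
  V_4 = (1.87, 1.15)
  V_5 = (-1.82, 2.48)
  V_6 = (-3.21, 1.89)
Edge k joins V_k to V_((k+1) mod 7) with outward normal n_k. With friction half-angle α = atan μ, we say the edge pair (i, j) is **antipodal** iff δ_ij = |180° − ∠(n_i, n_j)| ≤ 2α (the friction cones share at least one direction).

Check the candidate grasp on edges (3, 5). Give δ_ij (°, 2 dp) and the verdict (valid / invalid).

δ = 99.70°, invalid

α = atan 0.15 = 8.53°;  2α = 17.06°
edge 3: e_3 = (-1.56, +2.43);  n_3 = (+0.8415, +0.5402)
edge 5: e_5 = (-1.39, -0.59);  n_5 = (-0.3907, +0.9205)
∠(n_3, n_5) = 80.30°
δ = |180° − 80.30°| = 99.70°
99.70° > 2α = 17.06°  →  invalid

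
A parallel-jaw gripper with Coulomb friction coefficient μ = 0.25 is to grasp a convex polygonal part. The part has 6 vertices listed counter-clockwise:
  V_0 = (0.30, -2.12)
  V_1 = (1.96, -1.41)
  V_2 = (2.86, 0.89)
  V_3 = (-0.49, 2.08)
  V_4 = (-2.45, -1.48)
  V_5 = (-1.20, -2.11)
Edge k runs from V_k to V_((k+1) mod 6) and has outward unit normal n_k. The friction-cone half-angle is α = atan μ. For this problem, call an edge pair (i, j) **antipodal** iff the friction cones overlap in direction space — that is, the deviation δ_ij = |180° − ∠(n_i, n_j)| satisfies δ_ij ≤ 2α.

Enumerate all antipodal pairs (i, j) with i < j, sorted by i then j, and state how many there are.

α = atan 0.25 = 14.04°;  2α = 28.07°
n_0 = (+0.3933, -0.9194)
n_1 = (+0.9312, -0.3644)
n_2 = (+0.3347, +0.9423)
n_3 = (-0.8760, +0.4823)
n_4 = (-0.4501, -0.8930)
n_5 = (-0.0067, -1.0000)
  (0,1): δ = 134.53°  ·
  (0,2): δ = 42.71°  ·
  (0,3): δ = 38.01°  ·
  (0,4): δ = 130.09°  ·
  (0,5): δ = 156.46°  ·
  (1,2): δ = 88.19°  ·
  (1,3): δ = 7.46°  ✓
  (1,4): δ = 84.62°  ·
  (1,5): δ = 110.99°  ·
  (2,3): δ = 99.28°  ·
  (2,4): δ = 7.19°  ✓
  (2,5): δ = 19.17°  ✓
  (3,4): δ = 87.91°  ·
  (3,5): δ = 61.55°  ·
  (4,5): δ = 153.63°  ·
antipodal pairs: 3

count = 3; pairs: (1,3), (2,4), (2,5)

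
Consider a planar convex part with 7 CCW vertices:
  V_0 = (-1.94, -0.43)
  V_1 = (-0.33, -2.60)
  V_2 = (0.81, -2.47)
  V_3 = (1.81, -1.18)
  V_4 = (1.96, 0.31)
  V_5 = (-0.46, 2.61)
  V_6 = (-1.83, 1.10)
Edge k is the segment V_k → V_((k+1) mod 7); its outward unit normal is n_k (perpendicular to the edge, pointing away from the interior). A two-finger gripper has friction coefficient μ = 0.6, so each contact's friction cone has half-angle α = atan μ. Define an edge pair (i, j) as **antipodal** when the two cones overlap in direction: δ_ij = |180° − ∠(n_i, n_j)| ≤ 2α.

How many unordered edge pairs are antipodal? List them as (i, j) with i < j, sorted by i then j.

count = 9; pairs: (0,3), (0,4), (1,4), (1,5), (2,5), (2,6), (3,5), (3,6), (4,6)

α = atan 0.6 = 30.96°;  2α = 61.93°
n_0 = (-0.8031, -0.5958)
n_1 = (+0.1133, -0.9936)
n_2 = (+0.7903, -0.6127)
n_3 = (+0.9950, -0.1002)
n_4 = (+0.6889, +0.7248)
n_5 = (-0.7406, +0.6719)
n_6 = (-0.9974, +0.0717)
  (0,1): δ = 120.07°  ·
  (0,2): δ = 74.36°  ·
  (0,3): δ = 42.32°  ✓
  (0,4): δ = 9.88°  ✓
  (0,5): δ = 101.21°  ·
  (0,6): δ = 139.31°  ·
  (1,2): δ = 134.29°  ·
  (1,3): δ = 102.25°  ·
  (1,4): δ = 50.05°  ✓
  (1,5): δ = 41.28°  ✓
  (1,6): δ = 79.38°  ·
  (2,3): δ = 147.97°  ·
  (2,4): δ = 95.76°  ·
  (2,5): δ = 4.43°  ✓
  (2,6): δ = 33.67°  ✓
  (3,4): δ = 127.79°  ·
  (3,5): δ = 36.47°  ✓
  (3,6): δ = 1.64°  ✓
  (4,5): δ = 88.67°  ·
  (4,6): δ = 50.57°  ✓
  (5,6): δ = 141.90°  ·
antipodal pairs: 9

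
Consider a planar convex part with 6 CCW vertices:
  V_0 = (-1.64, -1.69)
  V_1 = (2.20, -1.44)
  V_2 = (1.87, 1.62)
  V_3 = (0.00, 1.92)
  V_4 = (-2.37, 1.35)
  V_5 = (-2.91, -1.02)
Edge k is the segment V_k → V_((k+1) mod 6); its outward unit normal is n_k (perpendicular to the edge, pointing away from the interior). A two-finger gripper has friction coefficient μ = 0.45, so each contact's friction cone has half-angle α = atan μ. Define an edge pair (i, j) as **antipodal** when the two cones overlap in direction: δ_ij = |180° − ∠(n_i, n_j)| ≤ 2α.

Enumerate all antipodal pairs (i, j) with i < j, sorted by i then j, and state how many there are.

α = atan 0.45 = 24.23°;  2α = 48.46°
n_0 = (+0.0650, -0.9979)
n_1 = (+0.9942, +0.1072)
n_2 = (+0.1584, +0.9874)
n_3 = (-0.2338, +0.9723)
n_4 = (-0.9750, +0.2222)
n_5 = (-0.4666, -0.8845)
  (0,1): δ = 87.57°  ·
  (0,2): δ = 12.84°  ✓
  (0,3): δ = 9.80°  ✓
  (0,4): δ = 73.44°  ·
  (0,5): δ = 148.46°  ·
  (1,2): δ = 105.27°  ·
  (1,3): δ = 82.63°  ·
  (1,4): δ = 18.99°  ✓
  (1,5): δ = 56.03°  ·
  (2,3): δ = 157.36°  ·
  (2,4): δ = 93.72°  ·
  (2,5): δ = 18.70°  ✓
  (3,4): δ = 116.36°  ·
  (3,5): δ = 41.34°  ✓
  (4,5): δ = 104.98°  ·
antipodal pairs: 5

count = 5; pairs: (0,2), (0,3), (1,4), (2,5), (3,5)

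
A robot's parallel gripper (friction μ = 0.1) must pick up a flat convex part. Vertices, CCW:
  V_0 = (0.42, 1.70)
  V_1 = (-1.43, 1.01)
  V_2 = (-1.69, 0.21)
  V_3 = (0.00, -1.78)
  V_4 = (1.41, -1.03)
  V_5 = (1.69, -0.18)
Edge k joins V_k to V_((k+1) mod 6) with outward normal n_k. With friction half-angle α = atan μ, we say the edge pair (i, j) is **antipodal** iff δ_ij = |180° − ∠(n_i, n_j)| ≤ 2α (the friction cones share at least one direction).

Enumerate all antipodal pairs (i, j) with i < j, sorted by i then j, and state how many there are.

count = 3; pairs: (0,3), (1,4), (2,5)

α = atan 0.1 = 5.71°;  2α = 11.42°
n_0 = (-0.3495, +0.9370)
n_1 = (-0.9510, +0.3091)
n_2 = (-0.7622, -0.6473)
n_3 = (+0.4696, -0.8829)
n_4 = (+0.9498, -0.3129)
n_5 = (+0.8286, +0.5598)
  (0,1): δ = 128.46°  ·
  (0,2): δ = 70.11°  ·
  (0,3): δ = 7.56°  ✓
  (0,4): δ = 51.31°  ·
  (0,5): δ = 103.59°  ·
  (1,2): δ = 121.66°  ·
  (1,3): δ = 43.99°  ·
  (1,4): δ = 0.23°  ✓
  (1,5): δ = 52.04°  ·
  (2,3): δ = 102.33°  ·
  (2,4): δ = 58.57°  ·
  (2,5): δ = 6.30°  ✓
  (3,4): δ = 136.24°  ·
  (3,5): δ = 83.97°  ·
  (4,5): δ = 127.73°  ·
antipodal pairs: 3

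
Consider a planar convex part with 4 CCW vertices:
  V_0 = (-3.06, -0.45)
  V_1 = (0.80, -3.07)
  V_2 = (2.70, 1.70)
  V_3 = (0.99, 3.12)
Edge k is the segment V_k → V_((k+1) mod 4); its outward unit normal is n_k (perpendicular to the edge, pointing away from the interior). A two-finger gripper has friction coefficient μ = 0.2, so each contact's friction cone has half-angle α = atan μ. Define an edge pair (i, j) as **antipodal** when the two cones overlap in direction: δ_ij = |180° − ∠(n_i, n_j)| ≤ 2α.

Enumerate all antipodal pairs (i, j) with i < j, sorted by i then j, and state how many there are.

count = 1; pairs: (0,2)

α = atan 0.2 = 11.31°;  2α = 22.62°
n_0 = (-0.5616, -0.8274)
n_1 = (+0.9290, -0.3700)
n_2 = (+0.6389, +0.7693)
n_3 = (-0.6613, +0.7502)
  (0,1): δ = 77.55°  ·
  (0,2): δ = 5.54°  ✓
  (0,3): δ = 75.56°  ·
  (1,2): δ = 107.99°  ·
  (1,3): δ = 26.89°  ·
  (2,3): δ = 98.90°  ·
antipodal pairs: 1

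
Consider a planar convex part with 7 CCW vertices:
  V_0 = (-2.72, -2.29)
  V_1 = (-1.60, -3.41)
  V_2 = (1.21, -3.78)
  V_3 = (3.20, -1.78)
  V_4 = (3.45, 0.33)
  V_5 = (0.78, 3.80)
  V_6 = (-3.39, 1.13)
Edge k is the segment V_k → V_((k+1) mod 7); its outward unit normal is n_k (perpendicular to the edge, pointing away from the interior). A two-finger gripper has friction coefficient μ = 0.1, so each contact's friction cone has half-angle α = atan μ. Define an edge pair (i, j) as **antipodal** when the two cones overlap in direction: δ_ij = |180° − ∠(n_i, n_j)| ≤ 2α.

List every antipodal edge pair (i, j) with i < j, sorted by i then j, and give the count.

count = 1; pairs: (0,4)

α = atan 0.1 = 5.71°;  2α = 11.42°
n_0 = (-0.7071, -0.7071)
n_1 = (-0.1305, -0.9914)
n_2 = (+0.7089, -0.7053)
n_3 = (+0.9931, -0.1177)
n_4 = (+0.7925, +0.6098)
n_5 = (-0.5392, +0.8422)
n_6 = (-0.9813, -0.1923)
  (0,1): δ = 142.50°  ·
  (0,2): δ = 89.86°  ·
  (0,3): δ = 51.76°  ·
  (0,4): δ = 7.42°  ✓
  (0,5): δ = 77.63°  ·
  (0,6): δ = 146.08°  ·
  (1,2): δ = 127.36°  ·
  (1,3): δ = 89.26°  ·
  (1,4): δ = 44.92°  ·
  (1,5): δ = 40.13°  ·
  (1,6): δ = 108.59°  ·
  (2,3): δ = 141.90°  ·
  (2,4): δ = 97.57°  ·
  (2,5): δ = 12.51°  ·
  (2,6): δ = 55.94°  ·
  (3,4): δ = 135.67°  ·
  (3,5): δ = 50.61°  ·
  (3,6): δ = 17.84°  ·
  (4,5): δ = 94.95°  ·
  (4,6): δ = 26.49°  ·
  (5,6): δ = 111.55°  ·
antipodal pairs: 1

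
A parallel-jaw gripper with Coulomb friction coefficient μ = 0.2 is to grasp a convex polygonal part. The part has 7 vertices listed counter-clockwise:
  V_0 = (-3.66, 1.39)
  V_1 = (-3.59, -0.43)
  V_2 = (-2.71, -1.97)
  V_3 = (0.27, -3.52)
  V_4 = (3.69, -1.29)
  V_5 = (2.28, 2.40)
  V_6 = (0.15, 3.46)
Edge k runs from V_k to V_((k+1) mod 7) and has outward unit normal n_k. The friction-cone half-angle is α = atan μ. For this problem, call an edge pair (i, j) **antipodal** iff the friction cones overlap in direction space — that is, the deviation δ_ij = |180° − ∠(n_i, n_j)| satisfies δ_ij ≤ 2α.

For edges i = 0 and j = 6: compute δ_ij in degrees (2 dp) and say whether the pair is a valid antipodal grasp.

α = atan 0.2 = 11.31°;  2α = 22.62°
edge 0: e_0 = (+0.07, -1.82);  n_0 = (-0.9993, -0.0384)
edge 6: e_6 = (-3.81, -2.07);  n_6 = (-0.4774, +0.8787)
∠(n_0, n_6) = 63.69°
δ = |180° − 63.69°| = 116.31°
116.31° > 2α = 22.62°  →  invalid

δ = 116.31°, invalid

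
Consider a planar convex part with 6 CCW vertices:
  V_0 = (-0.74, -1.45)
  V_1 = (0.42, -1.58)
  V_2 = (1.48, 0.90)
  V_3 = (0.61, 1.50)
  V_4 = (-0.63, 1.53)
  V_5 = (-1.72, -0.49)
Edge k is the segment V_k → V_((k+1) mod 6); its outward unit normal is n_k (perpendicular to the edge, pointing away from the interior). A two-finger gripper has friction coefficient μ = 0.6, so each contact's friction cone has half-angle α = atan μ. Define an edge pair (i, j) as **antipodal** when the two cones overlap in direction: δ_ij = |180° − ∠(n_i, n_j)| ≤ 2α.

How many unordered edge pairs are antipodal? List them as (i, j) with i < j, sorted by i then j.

α = atan 0.6 = 30.96°;  2α = 61.93°
n_0 = (-0.1114, -0.9938)
n_1 = (+0.9195, -0.3930)
n_2 = (+0.5677, +0.8232)
n_3 = (+0.0242, +0.9997)
n_4 = (-0.8801, +0.4749)
n_5 = (-0.6998, -0.7144)
  (0,1): δ = 106.75°  ·
  (0,2): δ = 28.20°  ✓
  (0,3): δ = 5.01°  ✓
  (0,4): δ = 68.04°  ·
  (0,5): δ = 141.99°  ·
  (1,2): δ = 101.45°  ·
  (1,3): δ = 68.24°  ·
  (1,4): δ = 5.21°  ✓
  (1,5): δ = 68.73°  ·
  (2,3): δ = 146.79°  ·
  (2,4): δ = 83.76°  ·
  (2,5): δ = 9.82°  ✓
  (3,4): δ = 116.97°  ·
  (3,5): δ = 43.02°  ✓
  (4,5): δ = 106.06°  ·
antipodal pairs: 5

count = 5; pairs: (0,2), (0,3), (1,4), (2,5), (3,5)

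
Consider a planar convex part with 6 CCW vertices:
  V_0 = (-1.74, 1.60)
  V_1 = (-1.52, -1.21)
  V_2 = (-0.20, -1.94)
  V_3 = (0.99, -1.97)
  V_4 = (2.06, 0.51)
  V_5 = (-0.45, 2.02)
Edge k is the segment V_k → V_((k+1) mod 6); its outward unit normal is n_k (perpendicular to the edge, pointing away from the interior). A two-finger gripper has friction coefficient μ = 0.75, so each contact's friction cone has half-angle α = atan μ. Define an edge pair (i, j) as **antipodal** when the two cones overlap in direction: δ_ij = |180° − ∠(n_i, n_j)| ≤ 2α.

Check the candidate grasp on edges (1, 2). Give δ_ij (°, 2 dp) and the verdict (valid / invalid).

α = atan 0.75 = 36.87°;  2α = 73.74°
edge 1: e_1 = (+1.32, -0.73);  n_1 = (-0.4840, -0.8751)
edge 2: e_2 = (+1.19, -0.03);  n_2 = (-0.0252, -0.9997)
∠(n_1, n_2) = 27.50°
δ = |180° − 27.50°| = 152.50°
152.50° > 2α = 73.74°  →  invalid

δ = 152.50°, invalid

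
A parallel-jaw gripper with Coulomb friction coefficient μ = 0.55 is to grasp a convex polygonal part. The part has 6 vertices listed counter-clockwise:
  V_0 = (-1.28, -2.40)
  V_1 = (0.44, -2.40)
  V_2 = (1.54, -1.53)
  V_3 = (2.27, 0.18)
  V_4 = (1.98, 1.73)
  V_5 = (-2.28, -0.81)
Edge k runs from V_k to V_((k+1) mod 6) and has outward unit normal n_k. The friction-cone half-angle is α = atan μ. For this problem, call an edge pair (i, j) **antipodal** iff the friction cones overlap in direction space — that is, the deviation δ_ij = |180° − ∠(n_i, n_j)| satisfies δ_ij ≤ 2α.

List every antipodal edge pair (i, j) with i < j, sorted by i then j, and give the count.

count = 5; pairs: (0,4), (1,4), (2,4), (2,5), (3,5)

α = atan 0.55 = 28.81°;  2α = 57.62°
n_0 = (+0.0000, -1.0000)
n_1 = (+0.6203, -0.7843)
n_2 = (+0.9197, -0.3926)
n_3 = (+0.9829, +0.1839)
n_4 = (-0.5121, +0.8589)
n_5 = (-0.8465, -0.5324)
  (0,1): δ = 141.66°  ·
  (0,2): δ = 113.12°  ·
  (0,3): δ = 79.40°  ·
  (0,4): δ = 30.81°  ✓
  (0,5): δ = 122.17°  ·
  (1,2): δ = 151.46°  ·
  (1,3): δ = 117.74°  ·
  (1,4): δ = 7.54°  ✓
  (1,5): δ = 83.83°  ·
  (2,3): δ = 146.29°  ·
  (2,4): δ = 36.08°  ✓
  (2,5): δ = 55.28°  ✓
  (3,4): δ = 69.79°  ·
  (3,5): δ = 21.57°  ✓
  (4,5): δ = 88.64°  ·
antipodal pairs: 5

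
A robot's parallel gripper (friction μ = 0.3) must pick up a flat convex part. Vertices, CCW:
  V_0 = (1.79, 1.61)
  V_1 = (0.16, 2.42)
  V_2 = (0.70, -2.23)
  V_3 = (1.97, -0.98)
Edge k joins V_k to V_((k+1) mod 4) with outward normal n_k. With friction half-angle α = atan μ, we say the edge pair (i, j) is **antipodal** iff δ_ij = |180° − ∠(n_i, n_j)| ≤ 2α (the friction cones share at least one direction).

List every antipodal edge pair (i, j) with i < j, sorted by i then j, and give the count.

α = atan 0.3 = 16.70°;  2α = 33.40°
n_0 = (+0.4450, +0.8955)
n_1 = (-0.9933, -0.1154)
n_2 = (+0.7015, -0.7127)
n_3 = (+0.9976, +0.0693)
  (0,1): δ = 56.95°  ·
  (0,2): δ = 70.97°  ·
  (0,3): δ = 120.40°  ·
  (1,2): δ = 52.08°  ·
  (1,3): δ = 2.65°  ✓
  (2,3): δ = 130.57°  ·
antipodal pairs: 1

count = 1; pairs: (1,3)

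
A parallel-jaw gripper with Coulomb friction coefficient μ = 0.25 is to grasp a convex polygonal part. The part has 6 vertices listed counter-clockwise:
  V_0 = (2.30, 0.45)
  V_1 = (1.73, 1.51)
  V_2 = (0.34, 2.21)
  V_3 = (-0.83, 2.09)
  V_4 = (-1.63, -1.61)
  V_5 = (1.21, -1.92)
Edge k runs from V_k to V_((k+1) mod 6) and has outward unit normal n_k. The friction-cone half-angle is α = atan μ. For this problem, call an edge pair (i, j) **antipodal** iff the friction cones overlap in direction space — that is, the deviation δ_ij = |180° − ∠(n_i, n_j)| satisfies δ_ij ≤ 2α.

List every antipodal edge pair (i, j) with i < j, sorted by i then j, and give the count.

count = 3; pairs: (1,4), (2,4), (3,5)

α = atan 0.25 = 14.04°;  2α = 28.07°
n_0 = (+0.8807, +0.4736)
n_1 = (+0.4498, +0.8931)
n_2 = (-0.1020, +0.9948)
n_3 = (-0.9774, +0.2113)
n_4 = (-0.1085, -0.9941)
n_5 = (+0.9085, -0.4178)
  (0,1): δ = 145.00°  ·
  (0,2): δ = 112.41°  ·
  (0,3): δ = 40.47°  ·
  (0,4): δ = 55.50°  ·
  (0,5): δ = 127.03°  ·
  (1,2): δ = 147.41°  ·
  (1,3): δ = 75.47°  ·
  (1,4): δ = 20.50°  ✓
  (1,5): δ = 92.03°  ·
  (2,3): δ = 108.06°  ·
  (2,4): δ = 12.09°  ✓
  (2,5): δ = 59.45°  ·
  (3,4): δ = 84.03°  ·
  (3,5): δ = 12.50°  ✓
  (4,5): δ = 108.47°  ·
antipodal pairs: 3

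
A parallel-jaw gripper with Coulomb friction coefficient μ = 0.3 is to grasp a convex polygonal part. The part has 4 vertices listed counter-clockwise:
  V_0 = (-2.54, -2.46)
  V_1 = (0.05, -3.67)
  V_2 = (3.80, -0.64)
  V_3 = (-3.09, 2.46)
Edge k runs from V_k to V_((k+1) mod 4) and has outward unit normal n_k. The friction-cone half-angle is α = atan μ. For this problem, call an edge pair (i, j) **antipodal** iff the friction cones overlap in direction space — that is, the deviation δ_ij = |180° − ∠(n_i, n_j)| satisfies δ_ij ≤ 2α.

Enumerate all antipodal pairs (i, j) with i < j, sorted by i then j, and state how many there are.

α = atan 0.3 = 16.70°;  2α = 33.40°
n_0 = (-0.4233, -0.9060)
n_1 = (+0.6285, -0.7778)
n_2 = (+0.4103, +0.9119)
n_3 = (-0.9938, -0.1111)
  (0,1): δ = 116.02°  ·
  (0,2): δ = 0.82°  ✓
  (0,3): δ = 121.42°  ·
  (1,2): δ = 63.16°  ·
  (1,3): δ = 57.44°  ·
  (2,3): δ = 59.40°  ·
antipodal pairs: 1

count = 1; pairs: (0,2)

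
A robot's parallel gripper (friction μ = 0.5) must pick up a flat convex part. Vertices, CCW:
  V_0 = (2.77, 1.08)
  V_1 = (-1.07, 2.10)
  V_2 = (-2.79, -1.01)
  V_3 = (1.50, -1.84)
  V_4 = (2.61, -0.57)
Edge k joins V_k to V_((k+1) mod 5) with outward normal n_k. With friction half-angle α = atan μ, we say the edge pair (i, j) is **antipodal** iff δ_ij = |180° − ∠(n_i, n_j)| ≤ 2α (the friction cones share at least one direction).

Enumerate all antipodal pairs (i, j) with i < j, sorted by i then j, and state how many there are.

count = 3; pairs: (0,2), (1,3), (1,4)

α = atan 0.5 = 26.57°;  2α = 53.13°
n_0 = (+0.2567, +0.9665)
n_1 = (-0.8751, +0.4840)
n_2 = (-0.1900, -0.9818)
n_3 = (+0.7529, -0.6581)
n_4 = (+0.9953, -0.0965)
  (0,1): δ = 104.07°  ·
  (0,2): δ = 3.93°  ✓
  (0,3): δ = 63.72°  ·
  (0,4): δ = 99.34°  ·
  (1,2): δ = 72.00°  ·
  (1,3): δ = 12.21°  ✓
  (1,4): δ = 23.41°  ✓
  (2,3): δ = 120.20°  ·
  (2,4): δ = 84.59°  ·
  (3,4): δ = 144.38°  ·
antipodal pairs: 3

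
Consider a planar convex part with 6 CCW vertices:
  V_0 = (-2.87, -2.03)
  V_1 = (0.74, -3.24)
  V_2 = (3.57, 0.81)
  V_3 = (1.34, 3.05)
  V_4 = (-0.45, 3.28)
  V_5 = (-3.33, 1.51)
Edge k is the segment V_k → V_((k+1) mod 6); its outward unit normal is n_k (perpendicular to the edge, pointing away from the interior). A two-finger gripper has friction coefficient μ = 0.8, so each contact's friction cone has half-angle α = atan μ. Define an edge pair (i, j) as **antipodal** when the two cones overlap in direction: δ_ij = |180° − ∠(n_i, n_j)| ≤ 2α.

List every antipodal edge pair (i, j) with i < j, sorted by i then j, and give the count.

α = atan 0.8 = 38.66°;  2α = 77.32°
n_0 = (-0.3178, -0.9482)
n_1 = (+0.8197, -0.5728)
n_2 = (+0.7087, +0.7055)
n_3 = (+0.1274, +0.9918)
n_4 = (-0.5236, +0.8520)
n_5 = (-0.9917, -0.1289)
  (0,1): δ = 106.41°  ·
  (0,2): δ = 26.60°  ✓
  (0,3): δ = 11.21°  ✓
  (0,4): δ = 50.10°  ✓
  (0,5): δ = 115.93°  ·
  (1,2): δ = 100.18°  ·
  (1,3): δ = 62.38°  ✓
  (1,4): δ = 23.48°  ✓
  (1,5): δ = 42.35°  ✓
  (2,3): δ = 142.19°  ·
  (2,4): δ = 103.30°  ·
  (2,5): δ = 37.47°  ✓
  (3,4): δ = 141.10°  ·
  (3,5): δ = 75.27°  ✓
  (4,5): δ = 114.17°  ·
antipodal pairs: 8

count = 8; pairs: (0,2), (0,3), (0,4), (1,3), (1,4), (1,5), (2,5), (3,5)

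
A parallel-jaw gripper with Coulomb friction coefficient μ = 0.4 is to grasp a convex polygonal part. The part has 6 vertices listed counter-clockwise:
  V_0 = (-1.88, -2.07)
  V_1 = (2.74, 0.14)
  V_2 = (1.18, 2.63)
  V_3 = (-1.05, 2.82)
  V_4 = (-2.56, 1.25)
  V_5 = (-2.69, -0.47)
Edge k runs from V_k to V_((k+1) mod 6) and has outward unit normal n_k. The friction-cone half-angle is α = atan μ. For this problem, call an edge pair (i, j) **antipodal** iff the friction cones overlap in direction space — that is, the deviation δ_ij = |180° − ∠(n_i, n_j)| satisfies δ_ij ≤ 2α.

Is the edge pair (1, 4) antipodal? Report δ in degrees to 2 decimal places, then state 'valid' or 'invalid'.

α = atan 0.4 = 21.80°;  2α = 43.60°
edge 1: e_1 = (-1.56, +2.49);  n_1 = (+0.8474, +0.5309)
edge 4: e_4 = (-0.13, -1.72);  n_4 = (-0.9972, +0.0754)
∠(n_1, n_4) = 143.61°
δ = |180° − 143.61°| = 36.39°
36.39° ≤ 2α = 43.60°  →  valid

δ = 36.39°, valid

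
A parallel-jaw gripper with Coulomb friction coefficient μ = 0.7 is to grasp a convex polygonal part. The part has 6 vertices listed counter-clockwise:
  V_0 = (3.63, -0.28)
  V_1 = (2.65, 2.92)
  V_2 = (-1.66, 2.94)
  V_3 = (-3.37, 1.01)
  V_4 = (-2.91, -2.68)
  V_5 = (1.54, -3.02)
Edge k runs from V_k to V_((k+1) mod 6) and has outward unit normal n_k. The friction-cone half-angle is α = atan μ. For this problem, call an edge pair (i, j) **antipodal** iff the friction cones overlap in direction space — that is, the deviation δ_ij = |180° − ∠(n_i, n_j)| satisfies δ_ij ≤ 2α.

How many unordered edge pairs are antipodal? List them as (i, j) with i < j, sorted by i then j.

α = atan 0.7 = 34.99°;  2α = 69.98°
n_0 = (+0.9562, +0.2928)
n_1 = (+0.0046, +1.0000)
n_2 = (-0.7485, +0.6632)
n_3 = (-0.9923, -0.1237)
n_4 = (-0.0762, -0.9971)
n_5 = (+0.7951, -0.6065)
  (0,1): δ = 107.29°  ·
  (0,2): δ = 58.57°  ✓
  (0,3): δ = 9.92°  ✓
  (0,4): δ = 68.60°  ✓
  (0,5): δ = 125.64°  ·
  (1,2): δ = 131.28°  ·
  (1,3): δ = 82.63°  ·
  (1,4): δ = 4.10°  ✓
  (1,5): δ = 52.93°  ✓
  (2,3): δ = 131.35°  ·
  (2,4): δ = 52.83°  ✓
  (2,5): δ = 4.21°  ✓
  (3,4): δ = 101.48°  ·
  (3,5): δ = 44.44°  ✓
  (4,5): δ = 122.97°  ·
antipodal pairs: 8

count = 8; pairs: (0,2), (0,3), (0,4), (1,4), (1,5), (2,4), (2,5), (3,5)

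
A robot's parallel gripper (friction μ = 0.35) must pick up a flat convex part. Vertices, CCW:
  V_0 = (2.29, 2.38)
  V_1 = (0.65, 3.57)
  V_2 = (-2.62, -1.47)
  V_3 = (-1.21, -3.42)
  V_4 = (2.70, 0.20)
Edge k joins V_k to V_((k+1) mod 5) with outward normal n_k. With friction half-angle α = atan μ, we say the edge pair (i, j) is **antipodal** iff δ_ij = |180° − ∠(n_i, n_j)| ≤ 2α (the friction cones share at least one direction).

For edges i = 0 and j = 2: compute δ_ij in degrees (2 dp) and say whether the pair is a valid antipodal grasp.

α = atan 0.35 = 19.29°;  2α = 38.58°
edge 0: e_0 = (-1.64, +1.19);  n_0 = (+0.5873, +0.8094)
edge 2: e_2 = (+1.41, -1.95);  n_2 = (-0.8104, -0.5859)
∠(n_0, n_2) = 161.83°
δ = |180° − 161.83°| = 18.17°
18.17° ≤ 2α = 38.58°  →  valid

δ = 18.17°, valid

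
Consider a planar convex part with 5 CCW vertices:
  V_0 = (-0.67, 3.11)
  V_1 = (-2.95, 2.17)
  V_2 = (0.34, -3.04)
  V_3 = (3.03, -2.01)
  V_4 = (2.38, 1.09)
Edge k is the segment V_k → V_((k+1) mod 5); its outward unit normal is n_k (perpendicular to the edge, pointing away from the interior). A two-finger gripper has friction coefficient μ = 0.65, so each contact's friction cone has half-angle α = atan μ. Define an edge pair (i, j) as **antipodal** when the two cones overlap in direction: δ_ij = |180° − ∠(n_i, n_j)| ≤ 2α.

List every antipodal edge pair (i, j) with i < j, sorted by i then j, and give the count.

count = 4; pairs: (0,2), (1,3), (1,4), (2,4)

α = atan 0.65 = 33.02°;  2α = 66.05°
n_0 = (-0.3812, +0.9245)
n_1 = (-0.8455, -0.5339)
n_2 = (+0.3576, -0.9339)
n_3 = (+0.9787, +0.2052)
n_4 = (+0.5522, +0.8337)
  (0,1): δ = 80.13°  ·
  (0,2): δ = 1.45°  ✓
  (0,3): δ = 79.44°  ·
  (0,4): δ = 124.08°  ·
  (1,2): δ = 101.32°  ·
  (1,3): δ = 20.43°  ✓
  (1,4): δ = 24.21°  ✓
  (2,3): δ = 99.11°  ·
  (2,4): δ = 54.47°  ✓
  (3,4): δ = 135.36°  ·
antipodal pairs: 4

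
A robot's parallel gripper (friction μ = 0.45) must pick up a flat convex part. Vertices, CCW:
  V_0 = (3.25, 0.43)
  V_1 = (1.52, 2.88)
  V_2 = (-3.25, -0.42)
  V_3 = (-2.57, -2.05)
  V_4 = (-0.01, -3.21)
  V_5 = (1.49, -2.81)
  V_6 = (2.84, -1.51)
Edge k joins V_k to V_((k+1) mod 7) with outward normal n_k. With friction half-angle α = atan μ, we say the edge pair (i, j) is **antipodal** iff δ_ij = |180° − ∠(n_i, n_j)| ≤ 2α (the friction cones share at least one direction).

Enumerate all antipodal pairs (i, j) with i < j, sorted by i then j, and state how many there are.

count = 6; pairs: (0,2), (0,3), (1,4), (1,5), (1,6), (2,6)

α = atan 0.45 = 24.23°;  2α = 48.46°
n_0 = (+0.8169, +0.5768)
n_1 = (-0.5689, +0.8224)
n_2 = (-0.9229, -0.3850)
n_3 = (-0.4127, -0.9109)
n_4 = (+0.2577, -0.9662)
n_5 = (+0.6936, -0.7203)
n_6 = (+0.9784, -0.2068)
  (0,1): δ = 90.55°  ·
  (0,2): δ = 12.58°  ✓
  (0,3): δ = 30.40°  ✓
  (0,4): δ = 69.70°  ·
  (0,5): δ = 98.69°  ·
  (0,6): δ = 132.84°  ·
  (1,2): δ = 102.03°  ·
  (1,3): δ = 59.05°  ·
  (1,4): δ = 19.74°  ✓
  (1,5): δ = 9.24°  ✓
  (1,6): δ = 43.39°  ✓
  (2,3): δ = 137.02°  ·
  (2,4): δ = 97.71°  ·
  (2,5): δ = 68.73°  ·
  (2,6): δ = 34.58°  ✓
  (3,4): δ = 140.69°  ·
  (3,5): δ = 111.70°  ·
  (3,6): δ = 77.56°  ·
  (4,5): δ = 151.01°  ·
  (4,6): δ = 116.86°  ·
  (5,6): δ = 145.85°  ·
antipodal pairs: 6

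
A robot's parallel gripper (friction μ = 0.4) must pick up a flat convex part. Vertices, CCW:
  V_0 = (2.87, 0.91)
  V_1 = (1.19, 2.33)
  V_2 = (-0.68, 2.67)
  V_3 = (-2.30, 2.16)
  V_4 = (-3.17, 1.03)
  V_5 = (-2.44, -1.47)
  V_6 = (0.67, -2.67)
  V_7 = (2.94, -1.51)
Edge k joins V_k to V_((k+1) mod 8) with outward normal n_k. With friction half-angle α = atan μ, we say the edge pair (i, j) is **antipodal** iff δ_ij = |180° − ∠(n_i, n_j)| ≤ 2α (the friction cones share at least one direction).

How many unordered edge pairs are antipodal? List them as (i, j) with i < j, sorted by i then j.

count = 9; pairs: (0,4), (0,5), (1,5), (1,6), (2,5), (2,6), (3,6), (3,7), (4,7)

α = atan 0.4 = 21.80°;  2α = 43.60°
n_0 = (+0.6455, +0.7637)
n_1 = (+0.1789, +0.9839)
n_2 = (-0.3003, +0.9538)
n_3 = (-0.7924, +0.6100)
n_4 = (-0.9599, -0.2803)
n_5 = (-0.3600, -0.9330)
n_6 = (+0.4550, -0.8905)
n_7 = (+0.9996, +0.0289)
  (0,1): δ = 150.10°  ·
  (0,2): δ = 122.32°  ·
  (0,3): δ = 87.39°  ·
  (0,4): δ = 33.52°  ✓
  (0,5): δ = 19.11°  ✓
  (0,6): δ = 67.27°  ·
  (0,7): δ = 131.86°  ·
  (1,2): δ = 152.22°  ·
  (1,3): δ = 117.29°  ·
  (1,4): δ = 63.42°  ·
  (1,5): δ = 10.79°  ✓
  (1,6): δ = 37.37°  ✓
  (1,7): δ = 101.96°  ·
  (2,3): δ = 145.07°  ·
  (2,4): δ = 91.20°  ·
  (2,5): δ = 38.57°  ✓
  (2,6): δ = 9.59°  ✓
  (2,7): δ = 74.18°  ·
  (3,4): δ = 126.13°  ·
  (3,5): δ = 73.51°  ·
  (3,6): δ = 25.34°  ✓
  (3,7): δ = 39.25°  ✓
  (4,5): δ = 127.38°  ·
  (4,6): δ = 79.21°  ·
  (4,7): δ = 14.62°  ✓
  (5,6): δ = 131.83°  ·
  (5,7): δ = 67.24°  ·
  (6,7): δ = 115.41°  ·
antipodal pairs: 9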